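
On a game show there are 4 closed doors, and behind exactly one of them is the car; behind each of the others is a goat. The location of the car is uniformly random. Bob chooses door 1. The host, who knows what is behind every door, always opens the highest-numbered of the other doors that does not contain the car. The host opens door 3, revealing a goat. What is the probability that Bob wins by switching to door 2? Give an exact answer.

0

Consider each possible location of the car in turn.
If it is behind either of doors 1 and 2 (prior 1/4 each): the host would have opened door 4 instead, probability 0; weight (1/4)·0 = 0 each.
If it is behind door 3 (prior 1/4): the host opened door 3, so this case is ruled out; weight (1/4)·0 = 0.
If it is behind door 4 (prior 1/4): door 3 is the highest-numbered option available, probability 1; weight (1/4)·1 = 1/4.
The weights sum to 1/4.
So P(the car behind door 2 | the host opened door 3) = 0 / (1/4) = 0.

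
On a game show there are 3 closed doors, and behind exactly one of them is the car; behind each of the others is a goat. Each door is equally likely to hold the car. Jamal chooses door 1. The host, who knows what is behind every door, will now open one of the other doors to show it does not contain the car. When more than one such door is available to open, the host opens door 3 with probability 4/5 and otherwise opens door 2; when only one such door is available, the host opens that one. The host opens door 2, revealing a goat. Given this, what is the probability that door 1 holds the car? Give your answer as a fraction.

Consider each possible location of the car in turn.
If it is behind door 1 (prior 1/3): door 3 is available but not opened, probability 1/5; weight (1/3)·(1/5) = 1/15.
If it is behind door 2 (prior 1/3): the host opened door 2, so this case is ruled out; weight (1/3)·0 = 0.
If it is behind door 3 (prior 1/3): only door 2 is available, probability 1; weight (1/3)·1 = 1/3.
The weights sum to 2/5.
So P(the car behind door 1 | the host opened door 2) = (1/15) / (2/5) = 1/6.

1/6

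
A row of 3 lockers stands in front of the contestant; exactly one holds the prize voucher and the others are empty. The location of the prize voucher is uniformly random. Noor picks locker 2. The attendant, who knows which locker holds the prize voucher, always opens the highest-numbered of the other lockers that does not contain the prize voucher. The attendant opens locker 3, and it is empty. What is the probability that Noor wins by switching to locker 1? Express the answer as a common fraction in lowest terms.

Apply Bayes' rule, conditioning on where the prize voucher actually is.
If it is in either of lockers 1 and 2 (prior 1/3 each): locker 3 is the highest-numbered option available, probability 1; weight (1/3)·1 = 1/3 each.
If it is in locker 3 (prior 1/3): the attendant opened locker 3, so this case is ruled out; weight (1/3)·0 = 0.
The weights sum to 2/3.
So P(the prize voucher in locker 1 | the attendant opened locker 3) = (1/3) / (2/3) = 1/2.

1/2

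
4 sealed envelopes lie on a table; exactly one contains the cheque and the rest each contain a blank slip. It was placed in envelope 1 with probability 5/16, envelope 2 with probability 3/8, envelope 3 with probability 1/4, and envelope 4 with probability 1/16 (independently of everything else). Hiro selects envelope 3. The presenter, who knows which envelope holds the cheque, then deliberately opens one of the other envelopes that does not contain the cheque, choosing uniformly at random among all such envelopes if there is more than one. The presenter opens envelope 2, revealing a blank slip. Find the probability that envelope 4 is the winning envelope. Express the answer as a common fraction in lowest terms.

3/26

Condition on the true location of the cheque.
If it is in envelope 1 (prior 5/16): the presenter has 2 equally likely choices, so probability 1/2; weight (5/16)·(1/2) = 5/32.
If it is in envelope 2 (prior 3/8): the presenter opened envelope 2, so this case is ruled out; weight (3/8)·0 = 0.
If it is in envelope 3 (prior 1/4): the presenter has 3 equally likely choices, so probability 1/3; weight (1/4)·(1/3) = 1/12.
If it is in envelope 4 (prior 1/16): the presenter has 2 equally likely choices, so probability 1/2; weight (1/16)·(1/2) = 1/32.
The weights sum to 13/48.
So P(the cheque in envelope 4 | the presenter opened envelope 2) = (1/32) / (13/48) = 3/26.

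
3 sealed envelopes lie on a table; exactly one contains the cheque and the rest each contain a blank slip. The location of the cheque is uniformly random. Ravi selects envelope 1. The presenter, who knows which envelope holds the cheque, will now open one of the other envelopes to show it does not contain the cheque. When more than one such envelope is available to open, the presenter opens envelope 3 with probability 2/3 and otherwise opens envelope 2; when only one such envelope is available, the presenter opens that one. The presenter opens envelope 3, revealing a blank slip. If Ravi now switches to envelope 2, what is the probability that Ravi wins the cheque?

3/5

Consider each possible location of the cheque in turn.
If it is in envelope 1 (prior 1/3): envelope 3 is available, opened with probability 2/3; weight (1/3)·(2/3) = 2/9.
If it is in envelope 2 (prior 1/3): only envelope 3 is available, probability 1; weight (1/3)·1 = 1/3.
If it is in envelope 3 (prior 1/3): the presenter opened envelope 3, so this case is ruled out; weight (1/3)·0 = 0.
The weights sum to 5/9.
So P(the cheque in envelope 2 | the presenter opened envelope 3) = (1/3) / (5/9) = 3/5.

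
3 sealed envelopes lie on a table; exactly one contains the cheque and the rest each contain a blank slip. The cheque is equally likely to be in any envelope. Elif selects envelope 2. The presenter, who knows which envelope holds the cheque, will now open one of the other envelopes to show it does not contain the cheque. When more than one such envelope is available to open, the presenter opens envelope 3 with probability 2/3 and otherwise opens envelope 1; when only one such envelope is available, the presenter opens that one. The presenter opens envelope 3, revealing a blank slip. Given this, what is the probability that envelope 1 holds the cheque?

Consider each possible location of the cheque in turn.
If it is in envelope 1 (prior 1/3): only envelope 3 is available, probability 1; weight (1/3)·1 = 1/3.
If it is in envelope 2 (prior 1/3): envelope 3 is available, opened with probability 2/3; weight (1/3)·(2/3) = 2/9.
If it is in envelope 3 (prior 1/3): the presenter opened envelope 3, so this case is ruled out; weight (1/3)·0 = 0.
The weights sum to 5/9.
So P(the cheque in envelope 1 | the presenter opened envelope 3) = (1/3) / (5/9) = 3/5.

3/5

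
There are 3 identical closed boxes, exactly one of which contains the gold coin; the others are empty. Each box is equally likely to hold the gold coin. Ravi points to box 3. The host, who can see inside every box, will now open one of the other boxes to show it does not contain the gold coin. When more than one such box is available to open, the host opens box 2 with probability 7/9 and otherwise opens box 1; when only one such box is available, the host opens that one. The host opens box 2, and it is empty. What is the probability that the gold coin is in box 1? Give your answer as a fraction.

9/16

Condition on the true location of the gold coin.
If it is in box 1 (prior 1/3): only box 2 is available, probability 1; weight (1/3)·1 = 1/3.
If it is in box 2 (prior 1/3): the host opened box 2, so this case is ruled out; weight (1/3)·0 = 0.
If it is in box 3 (prior 1/3): box 2 is available, opened with probability 7/9; weight (1/3)·(7/9) = 7/27.
The weights sum to 16/27.
So P(the gold coin in box 1 | the host opened box 2) = (1/3) / (16/27) = 9/16.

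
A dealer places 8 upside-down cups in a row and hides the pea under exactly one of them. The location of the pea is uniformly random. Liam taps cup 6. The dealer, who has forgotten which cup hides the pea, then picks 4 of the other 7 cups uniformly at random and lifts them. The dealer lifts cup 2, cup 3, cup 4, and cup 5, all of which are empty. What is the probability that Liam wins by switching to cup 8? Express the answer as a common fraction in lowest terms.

1/4

Consider each possible location of the pea in turn.
If it is under any of cups 1, 6, 7, and 8 (prior 1/8 each): the dealer picks exactly this set with probability 1/35 regardless, and none is the prize; weight (1/8)·(1/35) = 1/280 each.
If it is under any of cups 2, 3, 4, and 5 (prior 1/8 each): that cup was opened and seen not to hold the prize — ruled out; weight (1/8)·0 = 0 each.
The weights sum to 1/70.
So P(the pea under cup 8 | the dealer opened cup 2, cup 3, cup 4, and cup 5) = (1/280) / (1/70) = 1/4.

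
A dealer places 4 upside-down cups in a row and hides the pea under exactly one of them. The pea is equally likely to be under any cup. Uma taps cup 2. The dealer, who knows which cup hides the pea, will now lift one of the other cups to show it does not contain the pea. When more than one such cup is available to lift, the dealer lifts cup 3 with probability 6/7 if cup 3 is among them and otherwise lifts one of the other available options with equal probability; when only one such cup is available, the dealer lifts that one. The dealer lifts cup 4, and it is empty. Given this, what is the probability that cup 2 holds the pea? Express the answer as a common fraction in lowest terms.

Consider each possible location of the pea in turn.
If it is under cup 1 (prior 1/4): cup 3 is available but not opened, probability 1/7; weight (1/4)·(1/7) = 1/28.
If it is under cup 2 (prior 1/4): cup 3 is available but not opened; cup 4 gets probability (1 − 6/7)/2 = 1/14; weight (1/4)·(1/14) = 1/56.
If it is under cup 3 (prior 1/4): cup 3 holds the prize so is unavailable; the dealer chooses uniformly among the 2 others, probability 1/2; weight (1/4)·(1/2) = 1/8.
If it is under cup 4 (prior 1/4): the dealer opened cup 4, so this case is ruled out; weight (1/4)·0 = 0.
The weights sum to 5/28.
So P(the pea under cup 2 | the dealer opened cup 4) = (1/56) / (5/28) = 1/10.

1/10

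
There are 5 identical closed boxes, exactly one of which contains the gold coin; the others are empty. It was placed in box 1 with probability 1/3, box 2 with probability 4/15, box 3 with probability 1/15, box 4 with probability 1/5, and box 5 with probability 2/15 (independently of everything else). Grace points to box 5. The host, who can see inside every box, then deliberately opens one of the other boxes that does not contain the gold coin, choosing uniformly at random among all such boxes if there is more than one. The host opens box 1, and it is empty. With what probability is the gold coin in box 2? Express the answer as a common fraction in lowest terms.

8/19

Consider each possible location of the gold coin in turn.
If it is in box 1 (prior 1/3): the host opened box 1, so this case is ruled out; weight (1/3)·0 = 0.
If it is in box 2 (prior 4/15): the host has 3 equally likely choices, so probability 1/3; weight (4/15)·(1/3) = 4/45.
If it is in box 3 (prior 1/15): the host has 3 equally likely choices, so probability 1/3; weight (1/15)·(1/3) = 1/45.
If it is in box 4 (prior 1/5): the host has 3 equally likely choices, so probability 1/3; weight (1/5)·(1/3) = 1/15.
If it is in box 5 (prior 2/15): the host has 4 equally likely choices, so probability 1/4; weight (2/15)·(1/4) = 1/30.
The weights sum to 19/90.
So P(the gold coin in box 2 | the host opened box 1) = (4/45) / (19/90) = 8/19.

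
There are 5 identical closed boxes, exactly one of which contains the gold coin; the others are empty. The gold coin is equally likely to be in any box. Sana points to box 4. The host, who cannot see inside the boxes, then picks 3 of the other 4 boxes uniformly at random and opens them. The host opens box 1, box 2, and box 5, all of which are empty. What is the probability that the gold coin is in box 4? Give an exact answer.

1/2

Because the host chose which boxes to open without knowing where the gold coin is, the choice is independent of the prize location. Learning that none of the 3 opened boxes holds the gold coin simply rules out those 3 locations and leaves the remaining 2 boxes still equally likely by symmetry.
So P(the gold coin in box 4) = 1/2.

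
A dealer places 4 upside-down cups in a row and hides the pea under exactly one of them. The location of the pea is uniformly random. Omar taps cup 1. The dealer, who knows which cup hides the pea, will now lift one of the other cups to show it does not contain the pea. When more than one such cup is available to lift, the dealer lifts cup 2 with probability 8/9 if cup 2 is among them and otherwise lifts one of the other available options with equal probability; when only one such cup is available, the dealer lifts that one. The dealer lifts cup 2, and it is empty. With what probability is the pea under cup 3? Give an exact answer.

1/3

Consider each possible location of the pea in turn.
If it is under any of cups 1, 3, and 4 (prior 1/4 each): cup 2 is available, opened with probability 8/9; weight (1/4)·(8/9) = 2/9 each.
If it is under cup 2 (prior 1/4): the dealer opened cup 2, so this case is ruled out; weight (1/4)·0 = 0.
The weights sum to 2/3.
So P(the pea under cup 3 | the dealer opened cup 2) = (2/9) / (2/3) = 1/3.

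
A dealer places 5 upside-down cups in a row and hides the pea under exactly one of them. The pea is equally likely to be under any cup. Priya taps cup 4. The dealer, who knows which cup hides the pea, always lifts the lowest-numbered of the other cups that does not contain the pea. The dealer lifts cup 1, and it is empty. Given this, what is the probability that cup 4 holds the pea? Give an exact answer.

1/4

Apply Bayes' rule, conditioning on where the pea actually is.
If it is under cup 1 (prior 1/5): the dealer opened cup 1, so this case is ruled out; weight (1/5)·0 = 0.
If it is under any of cups 2, 3, 4, and 5 (prior 1/5 each): cup 1 is the lowest-numbered option available, probability 1; weight (1/5)·1 = 1/5 each.
The weights sum to 4/5.
So P(the pea under cup 4 | the dealer opened cup 1) = (1/5) / (4/5) = 1/4.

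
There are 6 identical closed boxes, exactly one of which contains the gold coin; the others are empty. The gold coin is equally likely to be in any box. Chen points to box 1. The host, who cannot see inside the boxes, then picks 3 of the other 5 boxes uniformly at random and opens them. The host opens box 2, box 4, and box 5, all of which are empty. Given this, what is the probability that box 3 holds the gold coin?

Condition on the true location of the gold coin.
If it is in any of boxes 1, 3, and 6 (prior 1/6 each): the host picks exactly this set with probability 1/10 regardless, and none is the prize; weight (1/6)·(1/10) = 1/60 each.
If it is in any of boxes 2, 4, and 5 (prior 1/6 each): that box was opened and seen not to hold the prize — ruled out; weight (1/6)·0 = 0 each.
The weights sum to 1/20.
So P(the gold coin in box 3 | the host opened box 2, box 4, and box 5) = (1/60) / (1/20) = 1/3.

1/3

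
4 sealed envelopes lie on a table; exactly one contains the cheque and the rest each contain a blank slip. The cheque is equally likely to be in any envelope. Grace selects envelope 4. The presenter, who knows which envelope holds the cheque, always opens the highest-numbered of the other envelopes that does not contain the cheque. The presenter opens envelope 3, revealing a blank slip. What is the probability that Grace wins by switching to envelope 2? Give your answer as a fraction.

1/3

Condition on the true location of the cheque.
If it is in any of envelopes 1, 2, and 4 (prior 1/4 each): envelope 3 is the highest-numbered option available, probability 1; weight (1/4)·1 = 1/4 each.
If it is in envelope 3 (prior 1/4): the presenter opened envelope 3, so this case is ruled out; weight (1/4)·0 = 0.
The weights sum to 3/4.
So P(the cheque in envelope 2 | the presenter opened envelope 3) = (1/4) / (3/4) = 1/3.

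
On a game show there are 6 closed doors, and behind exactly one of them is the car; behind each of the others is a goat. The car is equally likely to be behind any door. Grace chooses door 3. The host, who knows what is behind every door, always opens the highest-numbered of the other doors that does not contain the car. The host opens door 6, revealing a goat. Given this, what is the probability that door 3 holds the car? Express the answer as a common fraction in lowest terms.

1/5

Consider each possible location of the car in turn.
If it is behind any of doors 1, 2, 3, 4, and 5 (prior 1/6 each): door 6 is the highest-numbered option available, probability 1; weight (1/6)·1 = 1/6 each.
If it is behind door 6 (prior 1/6): the host opened door 6, so this case is ruled out; weight (1/6)·0 = 0.
The weights sum to 5/6.
So P(the car behind door 3 | the host opened door 6) = (1/6) / (5/6) = 1/5.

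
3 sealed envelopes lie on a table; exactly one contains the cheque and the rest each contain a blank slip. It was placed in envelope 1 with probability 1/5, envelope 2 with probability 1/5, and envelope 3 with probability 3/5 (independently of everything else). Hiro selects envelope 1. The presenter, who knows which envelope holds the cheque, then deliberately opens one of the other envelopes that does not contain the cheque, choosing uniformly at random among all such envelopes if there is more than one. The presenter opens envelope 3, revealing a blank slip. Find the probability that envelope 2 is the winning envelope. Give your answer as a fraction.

Consider each possible location of the cheque in turn.
If it is in envelope 1 (prior 1/5): the presenter has 2 equally likely choices, so probability 1/2; weight (1/5)·(1/2) = 1/10.
If it is in envelope 2 (prior 1/5): the presenter has no choice, probability 1; weight (1/5)·1 = 1/5.
If it is in envelope 3 (prior 3/5): the presenter opened envelope 3, so this case is ruled out; weight (3/5)·0 = 0.
The weights sum to 3/10.
So P(the cheque in envelope 2 | the presenter opened envelope 3) = (1/5) / (3/10) = 2/3.

2/3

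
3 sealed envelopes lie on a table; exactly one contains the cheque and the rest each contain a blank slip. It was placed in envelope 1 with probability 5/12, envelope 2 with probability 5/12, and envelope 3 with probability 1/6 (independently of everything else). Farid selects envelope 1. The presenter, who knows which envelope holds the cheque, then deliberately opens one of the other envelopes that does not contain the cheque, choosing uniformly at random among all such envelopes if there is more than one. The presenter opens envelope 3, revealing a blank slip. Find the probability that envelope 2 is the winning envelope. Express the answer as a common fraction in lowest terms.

2/3

Consider each possible location of the cheque in turn.
If it is in envelope 1 (prior 5/12): the presenter has 2 equally likely choices, so probability 1/2; weight (5/12)·(1/2) = 5/24.
If it is in envelope 2 (prior 5/12): the presenter has no choice, probability 1; weight (5/12)·1 = 5/12.
If it is in envelope 3 (prior 1/6): the presenter opened envelope 3, so this case is ruled out; weight (1/6)·0 = 0.
The weights sum to 5/8.
So P(the cheque in envelope 2 | the presenter opened envelope 3) = (5/12) / (5/8) = 2/3.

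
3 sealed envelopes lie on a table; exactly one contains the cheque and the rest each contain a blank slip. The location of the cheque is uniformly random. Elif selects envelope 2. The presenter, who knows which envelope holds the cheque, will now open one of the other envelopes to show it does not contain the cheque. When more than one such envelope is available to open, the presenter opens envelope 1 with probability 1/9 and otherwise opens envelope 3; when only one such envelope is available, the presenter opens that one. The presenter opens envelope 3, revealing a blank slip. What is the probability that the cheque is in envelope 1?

Apply Bayes' rule, conditioning on where the cheque actually is.
If it is in envelope 1 (prior 1/3): only envelope 3 is available, probability 1; weight (1/3)·1 = 1/3.
If it is in envelope 2 (prior 1/3): envelope 1 is available but not opened, probability 8/9; weight (1/3)·(8/9) = 8/27.
If it is in envelope 3 (prior 1/3): the presenter opened envelope 3, so this case is ruled out; weight (1/3)·0 = 0.
The weights sum to 17/27.
So P(the cheque in envelope 1 | the presenter opened envelope 3) = (1/3) / (17/27) = 9/17.

9/17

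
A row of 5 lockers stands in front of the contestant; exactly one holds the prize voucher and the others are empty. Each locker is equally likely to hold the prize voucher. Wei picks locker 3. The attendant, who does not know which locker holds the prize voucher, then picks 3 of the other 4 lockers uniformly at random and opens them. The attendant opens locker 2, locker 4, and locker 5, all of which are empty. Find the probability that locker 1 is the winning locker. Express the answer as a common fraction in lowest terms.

1/2

Because the attendant chose which lockers to open without knowing where the prize voucher is, the choice is independent of the prize location. Learning that none of the 3 opened lockers holds the prize voucher simply rules out those 3 locations and leaves the remaining 2 lockers still equally likely by symmetry.
So P(the prize voucher in locker 1) = 1/2.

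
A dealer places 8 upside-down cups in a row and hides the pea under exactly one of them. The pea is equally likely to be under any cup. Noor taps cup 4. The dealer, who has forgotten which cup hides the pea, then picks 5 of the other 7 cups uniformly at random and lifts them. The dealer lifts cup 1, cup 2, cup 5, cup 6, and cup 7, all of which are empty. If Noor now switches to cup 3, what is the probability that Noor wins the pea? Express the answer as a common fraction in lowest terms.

Because the dealer chose which cups to lift without knowing where the pea is, the choice is independent of the prize location. Learning that none of the 5 opened cups holds the pea simply rules out those 5 locations and leaves the remaining 3 cups still equally likely by symmetry.
So P(the pea under cup 3) = 1/3.

1/3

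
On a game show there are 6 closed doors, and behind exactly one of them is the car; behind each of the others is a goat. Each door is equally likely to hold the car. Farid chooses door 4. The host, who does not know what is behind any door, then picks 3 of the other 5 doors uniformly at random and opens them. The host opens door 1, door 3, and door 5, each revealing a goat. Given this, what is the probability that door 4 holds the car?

1/3

Condition on the true location of the car.
If it is behind any of doors 1, 3, and 5 (prior 1/6 each): that door was opened and seen not to hold the prize — ruled out; weight (1/6)·0 = 0 each.
If it is behind any of doors 2, 4, and 6 (prior 1/6 each): the host picks exactly this set with probability 1/10 regardless, and none is the prize; weight (1/6)·(1/10) = 1/60 each.
The weights sum to 1/20.
So P(the car behind door 4 | the host opened door 1, door 3, and door 5) = (1/60) / (1/20) = 1/3.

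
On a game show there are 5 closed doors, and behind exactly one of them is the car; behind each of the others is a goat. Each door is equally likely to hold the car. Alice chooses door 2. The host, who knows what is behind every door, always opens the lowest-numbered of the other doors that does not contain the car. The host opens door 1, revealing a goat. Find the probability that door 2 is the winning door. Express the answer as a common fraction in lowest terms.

Apply Bayes' rule, conditioning on where the car actually is.
If it is behind door 1 (prior 1/5): the host opened door 1, so this case is ruled out; weight (1/5)·0 = 0.
If it is behind any of doors 2, 3, 4, and 5 (prior 1/5 each): door 1 is the lowest-numbered option available, probability 1; weight (1/5)·1 = 1/5 each.
The weights sum to 4/5.
So P(the car behind door 2 | the host opened door 1) = (1/5) / (4/5) = 1/4.

1/4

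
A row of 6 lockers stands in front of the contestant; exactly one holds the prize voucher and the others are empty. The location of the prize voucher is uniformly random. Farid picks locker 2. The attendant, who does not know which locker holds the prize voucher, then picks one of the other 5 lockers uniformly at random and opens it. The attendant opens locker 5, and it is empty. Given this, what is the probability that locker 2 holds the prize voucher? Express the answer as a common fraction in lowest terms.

1/5

Apply Bayes' rule, conditioning on where the prize voucher actually is.
If it is in any of lockers 1, 2, 3, 4, and 6 (prior 1/6 each): the attendant picks locker 5 with probability 1/5 regardless, and it is not the prize; weight (1/6)·(1/5) = 1/30 each.
If it is in locker 5 (prior 1/6): the attendant opened locker 5, so this case is ruled out; weight (1/6)·0 = 0.
The weights sum to 1/6.
So P(the prize voucher in locker 2 | the attendant opened locker 5) = (1/30) / (1/6) = 1/5.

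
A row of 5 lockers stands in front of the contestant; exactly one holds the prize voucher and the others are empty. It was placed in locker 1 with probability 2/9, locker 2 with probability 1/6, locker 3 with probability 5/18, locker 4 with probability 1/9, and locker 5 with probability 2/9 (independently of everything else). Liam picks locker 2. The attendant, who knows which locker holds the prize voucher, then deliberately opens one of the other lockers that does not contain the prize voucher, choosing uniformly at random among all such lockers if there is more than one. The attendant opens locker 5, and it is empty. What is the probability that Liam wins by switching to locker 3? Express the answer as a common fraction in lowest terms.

20/53

Consider each possible location of the prize voucher in turn.
If it is in locker 1 (prior 2/9): the attendant has 3 equally likely choices, so probability 1/3; weight (2/9)·(1/3) = 2/27.
If it is in locker 2 (prior 1/6): the attendant has 4 equally likely choices, so probability 1/4; weight (1/6)·(1/4) = 1/24.
If it is in locker 3 (prior 5/18): the attendant has 3 equally likely choices, so probability 1/3; weight (5/18)·(1/3) = 5/54.
If it is in locker 4 (prior 1/9): the attendant has 3 equally likely choices, so probability 1/3; weight (1/9)·(1/3) = 1/27.
If it is in locker 5 (prior 2/9): the attendant opened locker 5, so this case is ruled out; weight (2/9)·0 = 0.
The weights sum to 53/216.
So P(the prize voucher in locker 3 | the attendant opened locker 5) = (5/54) / (53/216) = 20/53.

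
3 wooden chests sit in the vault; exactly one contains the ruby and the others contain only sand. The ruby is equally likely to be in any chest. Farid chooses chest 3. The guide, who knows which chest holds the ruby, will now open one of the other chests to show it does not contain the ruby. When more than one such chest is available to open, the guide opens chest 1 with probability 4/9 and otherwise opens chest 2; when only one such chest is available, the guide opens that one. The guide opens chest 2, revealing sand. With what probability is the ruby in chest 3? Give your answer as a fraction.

Consider each possible location of the ruby in turn.
If it is in chest 1 (prior 1/3): only chest 2 is available, probability 1; weight (1/3)·1 = 1/3.
If it is in chest 2 (prior 1/3): the guide opened chest 2, so this case is ruled out; weight (1/3)·0 = 0.
If it is in chest 3 (prior 1/3): chest 1 is available but not opened, probability 5/9; weight (1/3)·(5/9) = 5/27.
The weights sum to 14/27.
So P(the ruby in chest 3 | the guide opened chest 2) = (5/27) / (14/27) = 5/14.

5/14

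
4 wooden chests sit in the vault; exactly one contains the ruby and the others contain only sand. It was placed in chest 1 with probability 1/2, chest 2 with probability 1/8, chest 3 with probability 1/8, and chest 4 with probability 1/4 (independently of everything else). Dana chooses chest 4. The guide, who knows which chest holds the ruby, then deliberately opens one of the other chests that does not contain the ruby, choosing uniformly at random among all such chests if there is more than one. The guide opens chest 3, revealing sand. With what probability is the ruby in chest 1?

Condition on the true location of the ruby.
If it is in chest 1 (prior 1/2): the guide has 2 equally likely choices, so probability 1/2; weight (1/2)·(1/2) = 1/4.
If it is in chest 2 (prior 1/8): the guide has 2 equally likely choices, so probability 1/2; weight (1/8)·(1/2) = 1/16.
If it is in chest 3 (prior 1/8): the guide opened chest 3, so this case is ruled out; weight (1/8)·0 = 0.
If it is in chest 4 (prior 1/4): the guide has 3 equally likely choices, so probability 1/3; weight (1/4)·(1/3) = 1/12.
The weights sum to 19/48.
So P(the ruby in chest 1 | the guide opened chest 3) = (1/4) / (19/48) = 12/19.

12/19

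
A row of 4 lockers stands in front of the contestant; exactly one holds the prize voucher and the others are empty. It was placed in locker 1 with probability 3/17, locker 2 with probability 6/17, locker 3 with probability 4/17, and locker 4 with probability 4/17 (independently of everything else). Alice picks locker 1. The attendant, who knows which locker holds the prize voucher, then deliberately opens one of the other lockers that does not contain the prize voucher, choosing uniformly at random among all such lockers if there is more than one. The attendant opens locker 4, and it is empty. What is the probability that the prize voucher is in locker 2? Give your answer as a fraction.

Condition on the true location of the prize voucher.
If it is in locker 1 (prior 3/17): the attendant has 3 equally likely choices, so probability 1/3; weight (3/17)·(1/3) = 1/17.
If it is in locker 2 (prior 6/17): the attendant has 2 equally likely choices, so probability 1/2; weight (6/17)·(1/2) = 3/17.
If it is in locker 3 (prior 4/17): the attendant has 2 equally likely choices, so probability 1/2; weight (4/17)·(1/2) = 2/17.
If it is in locker 4 (prior 4/17): the attendant opened locker 4, so this case is ruled out; weight (4/17)·0 = 0.
The weights sum to 6/17.
So P(the prize voucher in locker 2 | the attendant opened locker 4) = (3/17) / (6/17) = 1/2.

1/2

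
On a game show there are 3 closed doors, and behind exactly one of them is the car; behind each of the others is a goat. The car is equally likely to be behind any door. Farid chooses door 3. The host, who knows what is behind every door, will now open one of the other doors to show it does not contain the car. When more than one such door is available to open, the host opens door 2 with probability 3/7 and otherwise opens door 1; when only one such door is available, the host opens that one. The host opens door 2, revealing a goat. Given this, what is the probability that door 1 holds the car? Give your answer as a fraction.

7/10

Consider each possible location of the car in turn.
If it is behind door 1 (prior 1/3): only door 2 is available, probability 1; weight (1/3)·1 = 1/3.
If it is behind door 2 (prior 1/3): the host opened door 2, so this case is ruled out; weight (1/3)·0 = 0.
If it is behind door 3 (prior 1/3): door 2 is available, opened with probability 3/7; weight (1/3)·(3/7) = 1/7.
The weights sum to 10/21.
So P(the car behind door 1 | the host opened door 2) = (1/3) / (10/21) = 7/10.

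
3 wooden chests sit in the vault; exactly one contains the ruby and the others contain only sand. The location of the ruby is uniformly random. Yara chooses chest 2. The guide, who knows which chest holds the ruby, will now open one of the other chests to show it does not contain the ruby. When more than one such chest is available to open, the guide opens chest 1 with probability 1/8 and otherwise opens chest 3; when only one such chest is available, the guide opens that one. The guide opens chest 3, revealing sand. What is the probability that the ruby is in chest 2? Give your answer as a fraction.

7/15

Consider each possible location of the ruby in turn.
If it is in chest 1 (prior 1/3): only chest 3 is available, probability 1; weight (1/3)·1 = 1/3.
If it is in chest 2 (prior 1/3): chest 1 is available but not opened, probability 7/8; weight (1/3)·(7/8) = 7/24.
If it is in chest 3 (prior 1/3): the guide opened chest 3, so this case is ruled out; weight (1/3)·0 = 0.
The weights sum to 5/8.
So P(the ruby in chest 2 | the guide opened chest 3) = (7/24) / (5/8) = 7/15.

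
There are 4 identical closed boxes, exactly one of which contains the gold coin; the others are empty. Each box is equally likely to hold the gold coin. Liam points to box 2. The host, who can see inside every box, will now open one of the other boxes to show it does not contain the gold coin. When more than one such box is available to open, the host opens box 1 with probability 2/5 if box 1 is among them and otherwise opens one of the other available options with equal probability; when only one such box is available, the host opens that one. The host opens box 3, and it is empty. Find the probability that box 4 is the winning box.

3/7

Apply Bayes' rule, conditioning on where the gold coin actually is.
If it is in box 1 (prior 1/4): box 1 holds the prize so is unavailable; the host chooses uniformly among the 2 others, probability 1/2; weight (1/4)·(1/2) = 1/8.
If it is in box 2 (prior 1/4): box 1 is available but not opened; box 3 gets probability (1 − 2/5)/2 = 3/10; weight (1/4)·(3/10) = 3/40.
If it is in box 3 (prior 1/4): the host opened box 3, so this case is ruled out; weight (1/4)·0 = 0.
If it is in box 4 (prior 1/4): box 1 is available but not opened, probability 3/5; weight (1/4)·(3/5) = 3/20.
The weights sum to 7/20.
So P(the gold coin in box 4 | the host opened box 3) = (3/20) / (7/20) = 3/7.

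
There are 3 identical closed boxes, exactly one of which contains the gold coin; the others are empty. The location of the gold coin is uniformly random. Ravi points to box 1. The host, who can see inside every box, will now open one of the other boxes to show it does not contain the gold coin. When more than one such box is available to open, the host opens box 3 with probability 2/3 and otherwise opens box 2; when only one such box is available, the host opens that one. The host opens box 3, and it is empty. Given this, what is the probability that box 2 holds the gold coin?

3/5

Apply Bayes' rule, conditioning on where the gold coin actually is.
If it is in box 1 (prior 1/3): box 3 is available, opened with probability 2/3; weight (1/3)·(2/3) = 2/9.
If it is in box 2 (prior 1/3): only box 3 is available, probability 1; weight (1/3)·1 = 1/3.
If it is in box 3 (prior 1/3): the host opened box 3, so this case is ruled out; weight (1/3)·0 = 0.
The weights sum to 5/9.
So P(the gold coin in box 2 | the host opened box 3) = (1/3) / (5/9) = 3/5.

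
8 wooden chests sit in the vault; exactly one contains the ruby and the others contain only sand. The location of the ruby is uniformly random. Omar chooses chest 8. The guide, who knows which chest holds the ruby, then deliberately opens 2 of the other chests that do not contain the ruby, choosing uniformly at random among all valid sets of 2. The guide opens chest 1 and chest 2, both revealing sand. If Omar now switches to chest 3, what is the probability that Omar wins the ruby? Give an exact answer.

7/40

Apply Bayes' rule, conditioning on where the ruby actually is.
If it is in either of chests 1 and 2 (prior 1/8 each): that chest was opened and seen not to hold the prize — ruled out; weight (1/8)·0 = 0 each.
If it is in any of chests 3, 4, 5, 6, and 7 (prior 1/8 each): the guide has 15 equally likely choices, so probability 1/15; weight (1/8)·(1/15) = 1/120 each.
If it is in chest 8 (prior 1/8): the guide has 21 equally likely choices, so probability 1/21; weight (1/8)·(1/21) = 1/168.
The weights sum to 1/21.
So P(the ruby in chest 3 | the guide opened chest 1 and chest 2) = (1/120) / (1/21) = 7/40.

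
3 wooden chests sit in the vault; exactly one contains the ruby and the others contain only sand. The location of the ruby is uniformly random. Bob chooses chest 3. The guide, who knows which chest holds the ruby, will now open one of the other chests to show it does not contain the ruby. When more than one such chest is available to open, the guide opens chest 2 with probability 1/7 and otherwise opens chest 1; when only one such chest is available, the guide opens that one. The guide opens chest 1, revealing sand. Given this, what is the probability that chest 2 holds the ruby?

7/13

Consider each possible location of the ruby in turn.
If it is in chest 1 (prior 1/3): the guide opened chest 1, so this case is ruled out; weight (1/3)·0 = 0.
If it is in chest 2 (prior 1/3): only chest 1 is available, probability 1; weight (1/3)·1 = 1/3.
If it is in chest 3 (prior 1/3): chest 2 is available but not opened, probability 6/7; weight (1/3)·(6/7) = 2/7.
The weights sum to 13/21.
So P(the ruby in chest 2 | the guide opened chest 1) = (1/3) / (13/21) = 7/13.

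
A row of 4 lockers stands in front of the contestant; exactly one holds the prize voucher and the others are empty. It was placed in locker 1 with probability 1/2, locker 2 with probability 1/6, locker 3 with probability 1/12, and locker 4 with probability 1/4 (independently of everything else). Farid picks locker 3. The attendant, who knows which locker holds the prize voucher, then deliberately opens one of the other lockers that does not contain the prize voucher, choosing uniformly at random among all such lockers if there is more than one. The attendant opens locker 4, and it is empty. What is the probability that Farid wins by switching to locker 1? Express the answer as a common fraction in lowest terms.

9/13

Consider each possible location of the prize voucher in turn.
If it is in locker 1 (prior 1/2): the attendant has 2 equally likely choices, so probability 1/2; weight (1/2)·(1/2) = 1/4.
If it is in locker 2 (prior 1/6): the attendant has 2 equally likely choices, so probability 1/2; weight (1/6)·(1/2) = 1/12.
If it is in locker 3 (prior 1/12): the attendant has 3 equally likely choices, so probability 1/3; weight (1/12)·(1/3) = 1/36.
If it is in locker 4 (prior 1/4): the attendant opened locker 4, so this case is ruled out; weight (1/4)·0 = 0.
The weights sum to 13/36.
So P(the prize voucher in locker 1 | the attendant opened locker 4) = (1/4) / (13/36) = 9/13.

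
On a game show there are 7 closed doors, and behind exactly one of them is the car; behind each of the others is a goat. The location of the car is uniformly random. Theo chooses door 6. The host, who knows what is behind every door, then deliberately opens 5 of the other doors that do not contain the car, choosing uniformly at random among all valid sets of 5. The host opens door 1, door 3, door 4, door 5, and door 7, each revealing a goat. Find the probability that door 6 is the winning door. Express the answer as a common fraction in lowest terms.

Consider each possible location of the car in turn.
If it is behind any of doors 1, 3, 4, 5, and 7 (prior 1/7 each): that door was opened and seen not to hold the prize — ruled out; weight (1/7)·0 = 0 each.
If it is behind door 2 (prior 1/7): the host has no choice, probability 1; weight (1/7)·1 = 1/7.
If it is behind door 6 (prior 1/7): the host has 6 equally likely choices, so probability 1/6; weight (1/7)·(1/6) = 1/42.
The weights sum to 1/6.
So P(the car behind door 6 | the host opened door 1, door 3, door 4, door 5, and door 7) = (1/42) / (1/6) = 1/7.

1/7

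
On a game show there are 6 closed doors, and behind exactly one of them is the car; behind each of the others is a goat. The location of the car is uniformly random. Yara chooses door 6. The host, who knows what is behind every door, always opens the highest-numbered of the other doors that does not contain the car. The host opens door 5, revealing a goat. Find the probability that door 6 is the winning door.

Consider each possible location of the car in turn.
If it is behind any of doors 1, 2, 3, 4, and 6 (prior 1/6 each): door 5 is the highest-numbered option available, probability 1; weight (1/6)·1 = 1/6 each.
If it is behind door 5 (prior 1/6): the host opened door 5, so this case is ruled out; weight (1/6)·0 = 0.
The weights sum to 5/6.
So P(the car behind door 6 | the host opened door 5) = (1/6) / (5/6) = 1/5.

1/5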